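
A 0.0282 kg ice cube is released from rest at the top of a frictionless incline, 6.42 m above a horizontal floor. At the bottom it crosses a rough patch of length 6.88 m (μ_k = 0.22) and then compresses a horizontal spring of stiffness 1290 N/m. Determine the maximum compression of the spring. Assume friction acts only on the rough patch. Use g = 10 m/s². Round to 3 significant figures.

Initial energy: E₁ = mgh = (0.0282)(10)(6.42) = 1.8104 J
Friction removes W_f = μ_k mg d = (0.22)(0.0282)(10)(6.88) = 0.4268 J
Energy reaching the spring: E = 1.8104 − 0.4268 = 1.3836 J
At max compression ½kx² = E ⇒ x = √(2E/k) = √(2 × 1.3836/1290) = 0.04632 m

x = 0.0463 m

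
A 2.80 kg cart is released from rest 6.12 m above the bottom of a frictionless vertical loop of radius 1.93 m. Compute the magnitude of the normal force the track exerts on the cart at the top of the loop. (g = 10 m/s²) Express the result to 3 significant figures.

Energy from release to top (height 2r): mgh = ½mv_top² + mg(2r)
v_top² = 2g(h − 2r) = 2(10)(6.12 − 3.860) = 45.200 m²/s²
At the top, both N and weight point toward the centre: N + mg = mv_top²/r
N = m(v_top²/r − g) = 2.80(45.200/1.93 − 10) = 37.58 N

N = 37.6 N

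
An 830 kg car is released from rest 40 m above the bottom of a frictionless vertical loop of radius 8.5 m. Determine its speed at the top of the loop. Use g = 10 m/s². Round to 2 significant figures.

v = 21 m/s

Energy conservation: mgh = ½mv_top² + mg(2r)
v_top² = 2g(h − 2r) = 2(10)(40 − 17.00) = 460.0
v_top = 21.45 m/s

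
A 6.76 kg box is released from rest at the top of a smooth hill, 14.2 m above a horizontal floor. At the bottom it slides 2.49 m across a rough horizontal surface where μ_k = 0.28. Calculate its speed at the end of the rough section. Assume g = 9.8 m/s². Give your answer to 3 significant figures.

v = 16.3 m/s

Energy at the top = energy at the end + work done against friction:
mgh = ½mv² + μ_k m g d
W_f = μ_k mg d = (0.28)(6.76)(9.8)(2.49) = 46.19 J
½mv² = mgh − W_f = 940.72 − 46.19 = 894.53 J
v = √(2 × 894.53/6.76) = 16.27 m/s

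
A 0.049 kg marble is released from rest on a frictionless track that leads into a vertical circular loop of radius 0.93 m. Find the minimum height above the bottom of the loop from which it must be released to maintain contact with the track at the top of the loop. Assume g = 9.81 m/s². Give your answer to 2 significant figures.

At the top, for minimum speed gravity alone supplies the centripetal force: mg = mv_top²/r ⇒ v_top² = gr = 9.123 m²/s²
Energy conservation from release height h to the top (height 2r): mgh = ½mv_top² + mg(2r)
h = v_top²/(2g) + 2r = r/2 + 2r = 5r/2 = 2.325 m

h = 2.3 m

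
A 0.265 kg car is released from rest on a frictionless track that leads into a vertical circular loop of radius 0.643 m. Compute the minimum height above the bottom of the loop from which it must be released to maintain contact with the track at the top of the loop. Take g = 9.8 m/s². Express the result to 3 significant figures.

At the top, for minimum speed gravity alone supplies the centripetal force: mg = mv_top²/r ⇒ v_top² = gr = 6.301 m²/s²
Energy conservation from release height h to the top (height 2r): mgh = ½mv_top² + mg(2r)
h = v_top²/(2g) + 2r = r/2 + 2r = 5r/2 = 1.607 m

h = 1.61 m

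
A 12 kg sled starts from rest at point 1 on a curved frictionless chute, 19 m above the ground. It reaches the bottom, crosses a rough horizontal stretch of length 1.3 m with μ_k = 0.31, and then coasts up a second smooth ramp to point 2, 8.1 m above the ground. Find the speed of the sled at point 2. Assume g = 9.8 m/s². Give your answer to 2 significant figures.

v = 14 m/s

Energy at 1: mgh₁ = (12)(9.8)(19) = 2234.4 J
Friction loss: W_f = μ_k mg d = 47.39 J
At 2: ½mv² + mgh₂ = mgh₁ − W_f
½mv² = 2234.4 − 47.39 − 952.56 = 1234.4 J
v = √(2 × 1234.4/12) = 14.34 m/s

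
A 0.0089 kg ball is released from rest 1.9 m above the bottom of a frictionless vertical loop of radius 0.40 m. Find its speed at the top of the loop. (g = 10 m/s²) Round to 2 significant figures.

v = 4.7 m/s

Energy conservation: mgh = ½mv_top² + mg(2r)
v_top² = 2g(h − 2r) = 2(10)(1.9 − 0.8000) = 22.00
v_top = 4.690 m/s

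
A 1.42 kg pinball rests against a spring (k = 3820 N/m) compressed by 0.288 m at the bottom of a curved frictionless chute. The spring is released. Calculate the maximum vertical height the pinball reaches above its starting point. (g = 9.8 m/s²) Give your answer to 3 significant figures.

h = 11.4 m

All spring PE becomes gravitational PE at the highest point: ½kx² = mgh
h = kx²/(2mg) = (3820)(0.288)²/(2 × 1.42 × 9.8) = 11.38 m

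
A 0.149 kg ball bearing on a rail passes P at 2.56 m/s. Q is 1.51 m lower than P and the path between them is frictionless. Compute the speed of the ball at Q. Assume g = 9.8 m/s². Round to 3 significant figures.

v = 6.01 m/s

Energy conservation between the two points: ½mv₀² + mgh = ½mv²
v² = v₀² + 2gh = (2.56)² + 2(9.8)(1.51) = 36.150
v = √36.150 = 6.012 m/s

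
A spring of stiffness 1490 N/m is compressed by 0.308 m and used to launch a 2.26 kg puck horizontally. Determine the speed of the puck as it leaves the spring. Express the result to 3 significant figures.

Spring PE converts entirely to kinetic energy: ½kx² = ½mv²
v = x√(k/m) = 0.308 × √(1490/2.26) = 7.908 m/s

v = 7.91 m/s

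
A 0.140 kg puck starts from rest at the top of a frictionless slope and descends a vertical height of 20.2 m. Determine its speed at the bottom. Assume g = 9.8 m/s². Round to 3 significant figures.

v = 19.9 m/s

Equating total energy at the two states: mgh = ½mv²
v = √(2gh) = √(2 × 9.8 × 20.2) = √395.92 = 19.90 m/s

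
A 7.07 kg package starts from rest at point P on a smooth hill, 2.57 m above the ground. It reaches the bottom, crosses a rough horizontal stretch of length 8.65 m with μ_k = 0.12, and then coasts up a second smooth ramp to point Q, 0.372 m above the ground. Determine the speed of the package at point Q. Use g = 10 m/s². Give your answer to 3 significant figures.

v = 4.82 m/s

Energy at P: mgh₁ = (7.07)(10)(2.57) = 181.70 J
Friction loss: W_f = μ_k mg d = 73.39 J
At Q: ½mv² + mgh₂ = mgh₁ − W_f
½mv² = 181.70 − 73.39 − 26.300 = 82.012 J
v = √(2 × 82.012/7.07) = 4.817 m/s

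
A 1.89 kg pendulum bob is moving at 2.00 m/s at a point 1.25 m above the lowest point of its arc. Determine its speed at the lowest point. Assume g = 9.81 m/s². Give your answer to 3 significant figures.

Energy conservation between the two points: ½mv₀² + mgh = ½mv²
v² = v₀² + 2gh = (2.00)² + 2(9.81)(1.25) = 28.525
v = √28.525 = 5.341 m/s

v = 5.34 m/s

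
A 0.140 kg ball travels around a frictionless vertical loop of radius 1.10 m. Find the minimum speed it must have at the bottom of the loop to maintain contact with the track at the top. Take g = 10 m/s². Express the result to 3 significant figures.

At the top: mg = mv_top²/r ⇒ v_top² = gr = 11.00 m²/s²
Energy from bottom to top (height 2r): ½mv_bot² = ½mv_top² + mg(2r)
v_bot² = gr + 4gr = 5gr = 55.00
v_bot = √(5gr) = 7.416 m/s

v = 7.42 m/s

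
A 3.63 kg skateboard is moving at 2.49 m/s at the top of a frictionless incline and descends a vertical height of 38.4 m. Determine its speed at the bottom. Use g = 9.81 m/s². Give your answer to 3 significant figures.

v = 27.6 m/s

By conservation of mechanical energy, ½mv₀² + mgh = ½mv²
v² = v₀² + 2gh = (2.49)² + 2(9.81)(38.4) = 759.61
v = √759.61 = 27.56 m/s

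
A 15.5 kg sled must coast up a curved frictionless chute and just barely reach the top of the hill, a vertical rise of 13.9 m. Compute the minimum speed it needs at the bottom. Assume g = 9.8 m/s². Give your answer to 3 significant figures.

At the top it is momentarily at rest, so all KE converts to PE: ½mv² = mgh
v = √(2gh) = √(2 × 9.8 × 13.9) = 16.51 m/s

v = 16.5 m/s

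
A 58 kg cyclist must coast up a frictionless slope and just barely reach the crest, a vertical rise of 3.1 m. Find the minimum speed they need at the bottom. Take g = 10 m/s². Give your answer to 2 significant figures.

At the top they are momentarily at rest, so all KE converts to PE: ½mv² = mgh
v = √(2gh) = √(2 × 10 × 3.1) = 7.874 m/s

v = 7.9 m/s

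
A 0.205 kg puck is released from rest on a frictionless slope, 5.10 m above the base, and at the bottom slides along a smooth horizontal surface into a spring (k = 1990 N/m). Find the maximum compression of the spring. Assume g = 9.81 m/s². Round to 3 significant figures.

Energy conservation (no friction) from release to max compression: mgh = ½kx²
x = √(2mgh/k) = √(2 × 0.205 × 9.81 × 5.10 / 1990) = 0.1015 m

x = 0.102 m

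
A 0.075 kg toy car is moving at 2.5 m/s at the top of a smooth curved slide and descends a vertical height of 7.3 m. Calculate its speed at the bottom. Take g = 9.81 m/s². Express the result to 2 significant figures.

By conservation of mechanical energy, ½mv₀² + mgh = ½mv²
v² = v₀² + 2gh = (2.5)² + 2(9.81)(7.3) = 149.48
v = √149.48 = 12.23 m/s

v = 12 m/s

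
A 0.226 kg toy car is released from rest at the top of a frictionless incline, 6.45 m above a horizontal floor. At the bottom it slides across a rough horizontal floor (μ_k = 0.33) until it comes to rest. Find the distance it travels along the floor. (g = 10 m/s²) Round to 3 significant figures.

d = 19.5 m

Energy bookkeeping (friction removes W_f = μ_k N d):
At rest all PE has been dissipated by friction: mgh = μ_k m g d
d = h/μ_k = 6.45/0.33 = 19.55 m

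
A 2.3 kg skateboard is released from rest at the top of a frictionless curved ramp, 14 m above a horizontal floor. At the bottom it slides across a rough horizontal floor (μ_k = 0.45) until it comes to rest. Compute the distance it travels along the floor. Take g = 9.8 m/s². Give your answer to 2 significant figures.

Applying the work–energy principle:
At rest all PE has been dissipated by friction: mgh = μ_k m g d
d = h/μ_k = 14/0.45 = 31.11 m

d = 31 m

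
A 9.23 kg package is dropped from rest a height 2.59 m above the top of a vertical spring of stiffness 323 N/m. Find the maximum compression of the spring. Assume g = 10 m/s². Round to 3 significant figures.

Let x be the compression. The total drop is H + x, and the package is instantaneously at rest at max compression, so energy conservation gives:
mg(H + x) = ½kx²
½(323)x² − (9.23)(10)x − (9.23)(10)(2.59) = 0
161.5x² − 92.30x − 239.1 = 0
x = [92.30 + √(8519 + 154431)]/(2 × 161.5) = 1.536 m

x = 1.54 m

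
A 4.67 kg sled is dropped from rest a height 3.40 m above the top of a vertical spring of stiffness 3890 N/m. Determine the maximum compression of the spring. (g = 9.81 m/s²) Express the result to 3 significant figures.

Measuring PE from the top of the relaxed spring, at max compression the sled has dropped H + x with zero KE, so:
mg(H + x) = ½kx²
½(3890)x² − (4.67)(9.81)x − (4.67)(9.81)(3.40) = 0
1945x² − 45.81x − 155.8 = 0
x = [45.81 + √(2099 + 1.2118e+06)]/(2 × 1945) = 0.2950 m

x = 0.295 m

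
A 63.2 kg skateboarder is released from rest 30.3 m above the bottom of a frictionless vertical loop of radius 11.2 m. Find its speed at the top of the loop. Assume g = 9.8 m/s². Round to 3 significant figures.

v = 12.4 m/s

Energy conservation: mgh = ½mv_top² + mg(2r)
v_top² = 2g(h − 2r) = 2(9.8)(30.3 − 22.40) = 154.8
v_top = 12.44 m/s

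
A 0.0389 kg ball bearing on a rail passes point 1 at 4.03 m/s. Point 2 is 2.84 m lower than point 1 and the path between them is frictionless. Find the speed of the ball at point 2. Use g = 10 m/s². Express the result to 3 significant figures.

v = 8.55 m/s

By conservation of mechanical energy, ½mv₀² + mgh = ½mv²
v² = v₀² + 2gh = (4.03)² + 2(10)(2.84) = 73.041
v = √73.041 = 8.546 m/s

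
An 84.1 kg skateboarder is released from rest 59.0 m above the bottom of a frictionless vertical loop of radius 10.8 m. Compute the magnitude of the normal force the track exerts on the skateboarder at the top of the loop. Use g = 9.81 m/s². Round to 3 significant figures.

N = 4890 N

Energy from release to top (height 2r): mgh = ½mv_top² + mg(2r)
v_top² = 2g(h − 2r) = 2(9.81)(59.0 − 21.60) = 733.79 m²/s²
At the top, both N and weight point toward the centre: N + mg = mv_top²/r
N = m(v_top²/r − g) = 84.1(733.79/10.8 − 9.81) = 4889 N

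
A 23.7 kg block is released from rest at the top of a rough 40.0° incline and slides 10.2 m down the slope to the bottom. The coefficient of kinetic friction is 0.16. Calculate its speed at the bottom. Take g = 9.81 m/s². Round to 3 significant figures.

Taking the bottom as reference, mgh = ½mv² + μ_k N L with h = L sinθ, N = mg cosθ:
mgh = mgL sinθ = (23.7)(9.81)(10.2)sin40.0° = 1524.4 J
W_f = μ_k mg cosθ · L = (0.16)(23.7)(9.81)cos40.0°·10.2 = 290.7 J
½mv² = 1524.4 − 290.7 = 1233.7 J
v = √(2 × 1233.7/23.7) = 10.20 m/s

v = 10.2 m/s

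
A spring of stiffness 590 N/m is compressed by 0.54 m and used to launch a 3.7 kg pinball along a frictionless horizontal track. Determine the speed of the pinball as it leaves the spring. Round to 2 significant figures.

v = 6.8 m/s

Conservation of energy: ½kx² = ½mv²
v = x√(k/m) = 0.54 × √(590/3.7) = 6.819 m/s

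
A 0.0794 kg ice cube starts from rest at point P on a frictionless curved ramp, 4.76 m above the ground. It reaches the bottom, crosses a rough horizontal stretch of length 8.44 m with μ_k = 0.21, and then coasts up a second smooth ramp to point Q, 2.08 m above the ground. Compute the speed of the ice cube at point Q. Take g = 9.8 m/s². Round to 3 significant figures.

v = 4.22 m/s

Energy at P: mgh₁ = (0.0794)(9.8)(4.76) = 3.7039 J
Friction loss: W_f = μ_k mg d = 1.379 J
At Q: ½mv² + mgh₂ = mgh₁ − W_f
½mv² = 3.7039 − 1.379 − 1.6185 = 0.70622 J
v = √(2 × 0.70622/0.0794) = 4.218 m/s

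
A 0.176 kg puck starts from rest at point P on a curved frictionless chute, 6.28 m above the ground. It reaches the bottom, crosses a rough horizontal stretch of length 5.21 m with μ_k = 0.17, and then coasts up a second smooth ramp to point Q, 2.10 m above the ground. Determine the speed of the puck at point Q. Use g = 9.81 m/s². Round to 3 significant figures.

Energy at P: mgh₁ = (0.176)(9.81)(6.28) = 10.843 J
Friction loss: W_f = μ_k mg d = 1.529 J
At Q: ½mv² + mgh₂ = mgh₁ − W_f
½mv² = 10.843 − 1.529 − 3.6258 = 5.6878 J
v = √(2 × 5.6878/0.176) = 8.040 m/s

v = 8.04 m/s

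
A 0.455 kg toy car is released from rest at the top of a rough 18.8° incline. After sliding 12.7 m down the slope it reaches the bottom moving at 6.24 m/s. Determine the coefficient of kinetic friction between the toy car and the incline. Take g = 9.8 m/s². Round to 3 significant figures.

μ_k = 0.175

Energy balance down the incline: mg L sinθ − ½mv² = μ_k (mg cosθ) L
mgL sinθ = 18.250 J; ½mv² = 8.8583 J
W_f = 18.250 − 8.8583 = 9.391 J
μ_k = W_f/(mg cosθ · L) = 9.391/(4.221 × 12.7) = 0.1752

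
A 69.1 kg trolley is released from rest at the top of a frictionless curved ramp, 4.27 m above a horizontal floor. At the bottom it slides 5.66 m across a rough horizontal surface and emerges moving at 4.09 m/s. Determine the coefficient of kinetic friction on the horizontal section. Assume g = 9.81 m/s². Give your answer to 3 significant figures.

μ_k = 0.604

Energy at the top = energy at the end + work done against friction:
mgh = ½mv² + μ_k m g d
mgh = 2894.5 J; ½mv² = 577.96 J
W_f = 2894.5 − 577.96 = 2317 J
μ_k = W_f/(mg·d) = 2317/(677.9 × 5.66) = 0.6038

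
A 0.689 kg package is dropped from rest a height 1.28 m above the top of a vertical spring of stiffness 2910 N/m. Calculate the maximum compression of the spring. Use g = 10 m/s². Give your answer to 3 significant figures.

Measuring PE from the top of the relaxed spring, at max compression the package has dropped H + x with zero KE, so:
mg(H + x) = ½kx²
½(2910)x² − (0.689)(10)x − (0.689)(10)(1.28) = 0
1455x² − 6.890x − 8.819 = 0
x = [6.890 + √(47.47 + 51328)]/(2 × 1455) = 0.08026 m

x = 0.0803 m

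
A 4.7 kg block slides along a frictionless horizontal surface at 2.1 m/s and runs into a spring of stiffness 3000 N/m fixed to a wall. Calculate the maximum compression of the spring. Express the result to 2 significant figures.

x = 0.083 m

All KE is stored as spring PE at maximum compression: ½mv² = ½kx²
x = v√(m/k) = 2.1 × √(4.7/3000) = 0.08312 m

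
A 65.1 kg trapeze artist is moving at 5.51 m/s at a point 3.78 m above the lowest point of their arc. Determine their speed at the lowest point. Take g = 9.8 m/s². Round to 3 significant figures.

v = 10.2 m/s

By conservation of mechanical energy, ½mv₀² + mgh = ½mv²
The mass cancels from both sides.
v² = v₀² + 2gh = (5.51)² + 2(9.8)(3.78) = 104.45
v = √104.45 = 10.22 m/s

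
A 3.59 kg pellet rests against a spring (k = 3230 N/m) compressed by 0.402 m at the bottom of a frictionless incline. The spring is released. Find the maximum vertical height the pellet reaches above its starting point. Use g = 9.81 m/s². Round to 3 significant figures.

h = 7.41 m

At maximum height the pellet is at rest, so ½kx² = mgh
h = kx²/(2mg) = (3230)(0.402)²/(2 × 3.59 × 9.81) = 7.411 m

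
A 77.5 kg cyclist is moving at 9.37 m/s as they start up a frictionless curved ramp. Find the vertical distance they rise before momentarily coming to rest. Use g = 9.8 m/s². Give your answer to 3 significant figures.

h = 4.48 m

By energy conservation, ½mv² = mgh
h = v²/(2g) = 9.37²/(2 × 9.8) = 4.479 m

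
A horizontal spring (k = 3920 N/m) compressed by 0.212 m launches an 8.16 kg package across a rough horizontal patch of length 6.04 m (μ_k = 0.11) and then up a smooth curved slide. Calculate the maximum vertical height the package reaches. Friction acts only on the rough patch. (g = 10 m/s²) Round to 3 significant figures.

Spring energy: E₀ = ½kx² = ½(3920)(0.212)² = 88.090 J
Friction: W_f = μ_k mg d = (0.11)(8.16)(10)(6.04) = 54.22 J
Energy at base of ramp: E = 88.090 − 54.22 = 33.875 J
At max height all remaining energy is PE: mgh = E ⇒ h = E/(mg) = 33.875/(8.16 × 10) = 0.4151 m

h = 0.415 m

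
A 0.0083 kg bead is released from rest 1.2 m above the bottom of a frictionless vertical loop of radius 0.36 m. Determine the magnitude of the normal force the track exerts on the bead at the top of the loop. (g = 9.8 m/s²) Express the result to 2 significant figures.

Energy from release to top (height 2r): mgh = ½mv_top² + mg(2r)
v_top² = 2g(h − 2r) = 2(9.8)(1.2 − 0.7200) = 9.4080 m²/s²
At the top, both N and weight point toward the centre: N + mg = mv_top²/r
N = m(v_top²/r − g) = 0.0083(9.4080/0.36 − 9.8) = 0.1356 N

N = 0.14 N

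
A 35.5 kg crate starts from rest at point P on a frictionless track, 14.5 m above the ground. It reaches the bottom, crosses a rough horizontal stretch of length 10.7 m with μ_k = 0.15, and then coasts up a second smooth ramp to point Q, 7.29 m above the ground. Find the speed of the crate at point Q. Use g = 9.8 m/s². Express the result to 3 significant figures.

Energy at P: mgh₁ = (35.5)(9.8)(14.5) = 5044.6 J
Friction loss: W_f = μ_k mg d = 558.4 J
At Q: ½mv² + mgh₂ = mgh₁ − W_f
½mv² = 5044.6 − 558.4 − 2536.2 = 1950.0 J
v = √(2 × 1950.0/35.5) = 10.48 m/s

v = 10.5 m/s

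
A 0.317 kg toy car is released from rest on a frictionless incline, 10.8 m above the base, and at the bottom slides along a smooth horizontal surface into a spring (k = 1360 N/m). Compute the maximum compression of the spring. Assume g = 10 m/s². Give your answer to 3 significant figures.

At max compression the car is momentarily at rest: mgh = ½kx²
x = √(2mgh/k) = √(2 × 0.317 × 10 × 10.8 / 1360) = 0.2244 m

x = 0.224 m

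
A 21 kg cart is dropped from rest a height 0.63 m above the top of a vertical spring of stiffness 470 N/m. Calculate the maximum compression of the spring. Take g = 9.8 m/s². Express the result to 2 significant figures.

x = 1.3 m

Take the reference level at the top of the uncompressed spring. At max compression the cart has fallen H + x and is momentarily at rest:
mg(H + x) = ½kx²
½(470)x² − (21)(9.8)x − (21)(9.8)(0.63) = 0
235.0x² − 205.8x − 129.7 = 0
x = [205.8 + √(42354 + 121875)]/(2 × 235.0) = 1.300 m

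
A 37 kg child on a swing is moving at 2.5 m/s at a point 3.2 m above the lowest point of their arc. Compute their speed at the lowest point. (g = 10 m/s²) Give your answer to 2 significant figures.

Energy conservation between the two points: ½mv₀² + mgh = ½mv²
v² = v₀² + 2gh = (2.5)² + 2(10)(3.2) = 70.250
v = √70.250 = 8.382 m/s

v = 8.4 m/s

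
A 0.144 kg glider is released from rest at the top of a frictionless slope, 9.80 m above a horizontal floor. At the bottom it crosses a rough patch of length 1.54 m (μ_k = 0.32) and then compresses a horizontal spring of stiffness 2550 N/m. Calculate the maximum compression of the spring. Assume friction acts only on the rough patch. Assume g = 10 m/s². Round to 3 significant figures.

Initial energy: E₁ = mgh = (0.144)(10)(9.80) = 14.112 J
Friction removes W_f = μ_k mg d = (0.32)(0.144)(10)(1.54) = 0.7096 J
Energy reaching the spring: E = 14.112 − 0.7096 = 13.402 J
At max compression ½kx² = E ⇒ x = √(2E/k) = √(2 × 13.402/2550) = 0.1025 m

x = 0.103 m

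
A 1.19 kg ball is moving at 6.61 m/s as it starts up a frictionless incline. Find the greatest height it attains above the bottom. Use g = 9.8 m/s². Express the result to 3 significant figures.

Setting KE at the bottom equal to PE gained: ½mv² = mgh
h = v²/(2g) = 6.61²/(2 × 9.8) = 2.229 m

h = 2.23 m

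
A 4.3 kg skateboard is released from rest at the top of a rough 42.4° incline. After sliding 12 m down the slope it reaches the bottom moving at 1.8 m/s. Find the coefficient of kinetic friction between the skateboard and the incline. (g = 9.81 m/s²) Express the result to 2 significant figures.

Energy balance down the incline: mg L sinθ − ½mv² = μ_k (mg cosθ) L
mgL sinθ = 341.33 J; ½mv² = 6.9660 J
W_f = 341.33 − 6.9660 = 334.4 J
μ_k = W_f/(mg cosθ · L) = 334.4/(31.15 × 12) = 0.8945

μ_k = 0.89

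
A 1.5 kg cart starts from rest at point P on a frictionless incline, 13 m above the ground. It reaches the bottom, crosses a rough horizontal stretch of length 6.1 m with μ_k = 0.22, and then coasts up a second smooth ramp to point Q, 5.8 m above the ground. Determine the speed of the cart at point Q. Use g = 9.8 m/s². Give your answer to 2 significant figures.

Energy at P: mgh₁ = (1.5)(9.8)(13) = 191.10 J
Friction loss: W_f = μ_k mg d = 19.73 J
At Q: ½mv² + mgh₂ = mgh₁ − W_f
½mv² = 191.10 − 19.73 − 85.260 = 86.113 J
v = √(2 × 86.113/1.5) = 10.72 m/s

v = 11 m/s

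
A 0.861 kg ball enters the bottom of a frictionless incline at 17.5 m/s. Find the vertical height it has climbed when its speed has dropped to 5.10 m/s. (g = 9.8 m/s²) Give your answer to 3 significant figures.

h = 14.3 m

Conservation of energy: ½mv₁² = ½mv₂² + mgh
h = (v₁² − v₂²)/(2g) = (17.5² − 5.10²)/(2 × 9.8) = 14.30 m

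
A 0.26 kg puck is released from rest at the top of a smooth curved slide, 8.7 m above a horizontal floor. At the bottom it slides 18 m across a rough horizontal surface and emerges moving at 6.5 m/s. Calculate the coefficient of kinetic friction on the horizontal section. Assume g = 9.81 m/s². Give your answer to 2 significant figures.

μ_k = 0.36

Applying the work–energy principle:
mgh = ½mv² + μ_k m g d
mgh = 22.190 J; ½mv² = 5.4925 J
W_f = 22.190 − 5.4925 = 16.70 J
μ_k = W_f/(mg·d) = 16.70/(2.551 × 18) = 0.3637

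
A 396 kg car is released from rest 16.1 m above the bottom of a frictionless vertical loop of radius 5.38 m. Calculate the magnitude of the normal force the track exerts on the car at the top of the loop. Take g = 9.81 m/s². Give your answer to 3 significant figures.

Energy from release to top (height 2r): mgh = ½mv_top² + mg(2r)
v_top² = 2g(h − 2r) = 2(9.81)(16.1 − 10.76) = 104.77 m²/s²
At the top, both N and weight point toward the centre: N + mg = mv_top²/r
N = m(v_top²/r − g) = 396(104.77/5.38 − 9.81) = 3827 N

N = 3830 N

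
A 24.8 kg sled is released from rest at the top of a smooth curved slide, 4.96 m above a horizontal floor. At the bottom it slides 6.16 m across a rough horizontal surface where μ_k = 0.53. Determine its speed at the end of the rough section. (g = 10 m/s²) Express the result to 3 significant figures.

v = 5.82 m/s

Energy bookkeeping (friction removes W_f = μ_k N d):
mgh = ½mv² + μ_k m g d
W_f = μ_k mg d = (0.53)(24.8)(10)(6.16) = 809.7 J
½mv² = mgh − W_f = 1230.1 − 809.7 = 420.41 J
v = √(2 × 420.41/24.8) = 5.823 m/s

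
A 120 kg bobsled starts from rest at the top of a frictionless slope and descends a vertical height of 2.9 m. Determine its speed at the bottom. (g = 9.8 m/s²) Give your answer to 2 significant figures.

v = 7.5 m/s

By conservation of mechanical energy, mgh = ½mv²
The mass cancels from both sides.
v = √(2gh) = √(2 × 9.8 × 2.9) = √56.840 = 7.539 m/s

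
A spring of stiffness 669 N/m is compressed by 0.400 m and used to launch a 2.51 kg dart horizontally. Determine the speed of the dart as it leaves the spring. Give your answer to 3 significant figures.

v = 6.53 m/s

Spring PE converts entirely to kinetic energy: ½kx² = ½mv²
v = x√(k/m) = 0.400 × √(669/2.51) = 6.530 m/s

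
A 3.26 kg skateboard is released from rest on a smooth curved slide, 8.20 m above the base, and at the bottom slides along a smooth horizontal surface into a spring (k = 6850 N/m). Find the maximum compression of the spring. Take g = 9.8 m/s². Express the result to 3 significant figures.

Gravitational PE at the top equals spring PE at max compression: mgh = ½kx²
x = √(2mgh/k) = √(2 × 3.26 × 9.8 × 8.20 / 6850) = 0.2766 m

x = 0.277 m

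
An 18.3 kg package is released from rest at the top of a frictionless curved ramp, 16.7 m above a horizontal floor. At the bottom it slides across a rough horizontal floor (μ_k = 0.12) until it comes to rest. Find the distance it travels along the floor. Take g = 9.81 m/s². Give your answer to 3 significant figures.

Applying the work–energy principle:
At rest all PE has been dissipated by friction: mgh = μ_k m g d
d = h/μ_k = 16.7/0.12 = 139.2 m

d = 139 m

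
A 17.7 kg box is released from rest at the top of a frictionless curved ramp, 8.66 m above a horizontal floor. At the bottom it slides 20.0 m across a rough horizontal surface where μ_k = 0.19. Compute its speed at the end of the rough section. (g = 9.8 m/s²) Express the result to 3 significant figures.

v = 9.76 m/s

Energy at the top = energy at the end + work done against friction:
mgh = ½mv² + μ_k m g d
W_f = μ_k mg d = (0.19)(17.7)(9.8)(20.0) = 659.1 J
½mv² = mgh − W_f = 1502.2 − 659.1 = 843.02 J
v = √(2 × 843.02/17.7) = 9.760 m/s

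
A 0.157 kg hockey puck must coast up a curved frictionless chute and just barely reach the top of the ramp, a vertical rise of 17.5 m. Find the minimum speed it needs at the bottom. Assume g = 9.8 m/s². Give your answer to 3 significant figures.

v = 18.5 m/s

At the top it is momentarily at rest, so all KE converts to PE: ½mv² = mgh
v = √(2gh) = √(2 × 9.8 × 17.5) = 18.52 m/s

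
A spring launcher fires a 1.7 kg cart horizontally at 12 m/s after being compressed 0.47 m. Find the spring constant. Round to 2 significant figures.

k = 1100 N/m

½kx² = ½mv²
k = mv²/x² = (1.7)(12)²/(0.47)² = 1108 N/m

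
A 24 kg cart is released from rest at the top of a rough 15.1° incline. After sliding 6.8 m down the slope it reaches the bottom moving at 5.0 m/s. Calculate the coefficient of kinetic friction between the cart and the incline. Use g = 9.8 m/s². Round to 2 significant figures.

mgh = ½mv² + μ_k (mg cosθ) L, with h = L sinθ
mgL sinθ = 416.64 J; ½mv² = 300.00 J
W_f = 416.64 − 300.00 = 116.6 J
μ_k = W_f/(mg cosθ · L) = 116.6/(227.1 × 6.8) = 0.07554

μ_k = 0.076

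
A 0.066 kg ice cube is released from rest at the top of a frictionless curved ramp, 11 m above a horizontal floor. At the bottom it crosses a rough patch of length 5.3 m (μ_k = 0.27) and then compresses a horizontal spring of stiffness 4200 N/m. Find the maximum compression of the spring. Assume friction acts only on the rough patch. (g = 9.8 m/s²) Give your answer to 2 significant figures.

Initial energy: E₁ = mgh = (0.066)(9.8)(11) = 7.1148 J
Friction removes W_f = μ_k mg d = (0.27)(0.066)(9.8)(5.3) = 0.9256 J
Energy reaching the spring: E = 7.1148 − 0.9256 = 6.1892 J
At max compression ½kx² = E ⇒ x = √(2E/k) = √(2 × 6.1892/4200) = 0.05429 m

x = 0.054 m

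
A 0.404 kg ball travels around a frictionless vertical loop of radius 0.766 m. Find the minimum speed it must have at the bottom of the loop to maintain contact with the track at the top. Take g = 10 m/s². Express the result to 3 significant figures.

At the top: mg = mv_top²/r ⇒ v_top² = gr = 7.660 m²/s²
Energy from bottom to top (height 2r): ½mv_bot² = ½mv_top² + mg(2r)
v_bot² = gr + 4gr = 5gr = 38.30
v_bot = √(5gr) = 6.189 m/s

v = 6.19 m/s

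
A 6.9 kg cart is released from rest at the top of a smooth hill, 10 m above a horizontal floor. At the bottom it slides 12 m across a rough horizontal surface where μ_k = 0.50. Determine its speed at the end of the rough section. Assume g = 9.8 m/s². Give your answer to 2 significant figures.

v = 8.9 m/s

Energy bookkeeping (friction removes W_f = μ_k N d):
mgh = ½mv² + μ_k m g d
W_f = μ_k mg d = (0.50)(6.9)(9.8)(12) = 405.7 J
½mv² = mgh − W_f = 676.20 − 405.7 = 270.48 J
v = √(2 × 270.48/6.9) = 8.854 m/s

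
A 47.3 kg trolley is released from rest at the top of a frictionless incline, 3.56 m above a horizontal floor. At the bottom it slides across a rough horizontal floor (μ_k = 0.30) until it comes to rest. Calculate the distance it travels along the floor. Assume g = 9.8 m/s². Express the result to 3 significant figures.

Energy bookkeeping (friction removes W_f = μ_k N d):
At rest all PE has been dissipated by friction: mgh = μ_k m g d
d = h/μ_k = 3.56/0.30 = 11.87 m

d = 11.9 m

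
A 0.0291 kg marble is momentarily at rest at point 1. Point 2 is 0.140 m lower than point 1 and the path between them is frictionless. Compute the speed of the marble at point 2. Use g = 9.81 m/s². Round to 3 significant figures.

v = 1.66 m/s

By conservation of mechanical energy, mgh = ½mv²
v = √(2gh) = √(2 × 9.81 × 0.140) = √2.7468 = 1.657 m/s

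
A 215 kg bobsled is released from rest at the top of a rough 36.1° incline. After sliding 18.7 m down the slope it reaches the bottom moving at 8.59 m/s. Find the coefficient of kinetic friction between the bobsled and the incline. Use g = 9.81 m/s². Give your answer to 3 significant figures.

Energy balance down the incline: mg L sinθ − ½mv² = μ_k (mg cosθ) L
mgL sinθ = 23239 J; ½mv² = 7932.2 J
W_f = 23239 − 7932.2 = 15306 J
μ_k = W_f/(mg cosθ · L) = 15306/(1704 × 18.7) = 0.4803

μ_k = 0.480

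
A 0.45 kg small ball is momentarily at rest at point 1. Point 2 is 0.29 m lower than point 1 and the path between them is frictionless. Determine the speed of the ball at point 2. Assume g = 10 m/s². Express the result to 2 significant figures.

v = 2.4 m/s

Energy conservation between the two points: mgh = ½mv²
The mass cancels from both sides.
v = √(2gh) = √(2 × 10 × 0.29) = √5.8000 = 2.408 m/s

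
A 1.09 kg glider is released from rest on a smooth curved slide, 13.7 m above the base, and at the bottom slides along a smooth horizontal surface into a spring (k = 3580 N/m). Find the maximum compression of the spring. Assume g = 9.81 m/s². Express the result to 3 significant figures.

x = 0.286 m

At max compression the glider is momentarily at rest: mgh = ½kx²
x = √(2mgh/k) = √(2 × 1.09 × 9.81 × 13.7 / 3580) = 0.2861 m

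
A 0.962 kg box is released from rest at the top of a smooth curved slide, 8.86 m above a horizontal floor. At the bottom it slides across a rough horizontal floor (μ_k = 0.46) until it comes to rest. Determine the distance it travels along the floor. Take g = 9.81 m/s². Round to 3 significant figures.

d = 19.3 m

Energy bookkeeping (friction removes W_f = μ_k N d):
At rest all PE has been dissipated by friction: mgh = μ_k m g d
d = h/μ_k = 8.86/0.46 = 19.26 m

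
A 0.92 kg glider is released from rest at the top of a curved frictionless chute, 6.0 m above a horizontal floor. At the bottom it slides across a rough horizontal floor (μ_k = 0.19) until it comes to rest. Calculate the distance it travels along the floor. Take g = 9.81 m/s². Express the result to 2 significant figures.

Energy at the top = energy at the end + work done against friction:
At rest all PE has been dissipated by friction: mgh = μ_k m g d
d = h/μ_k = 6.0/0.19 = 31.58 m

d = 32 m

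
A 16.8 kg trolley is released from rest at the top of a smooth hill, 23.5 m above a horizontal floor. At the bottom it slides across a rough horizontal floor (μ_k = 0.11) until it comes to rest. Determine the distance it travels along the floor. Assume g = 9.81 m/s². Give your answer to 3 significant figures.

Applying the work–energy principle:
At rest all PE has been dissipated by friction: mgh = μ_k m g d
d = h/μ_k = 23.5/0.11 = 213.6 m

d = 214 m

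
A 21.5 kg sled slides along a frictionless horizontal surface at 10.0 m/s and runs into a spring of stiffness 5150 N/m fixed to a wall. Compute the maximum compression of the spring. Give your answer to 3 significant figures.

Conservation of energy between contact and max compression: ½mv² = ½kx²
x = v√(m/k) = 10.0 × √(21.5/5150) = 0.6461 m

x = 0.646 m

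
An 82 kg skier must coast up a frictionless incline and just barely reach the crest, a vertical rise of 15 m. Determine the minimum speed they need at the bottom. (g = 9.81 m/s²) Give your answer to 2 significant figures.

At the top they are momentarily at rest, so all KE converts to PE: ½mv² = mgh
v = √(2gh) = √(2 × 9.81 × 15) = 17.16 m/s

v = 17 m/s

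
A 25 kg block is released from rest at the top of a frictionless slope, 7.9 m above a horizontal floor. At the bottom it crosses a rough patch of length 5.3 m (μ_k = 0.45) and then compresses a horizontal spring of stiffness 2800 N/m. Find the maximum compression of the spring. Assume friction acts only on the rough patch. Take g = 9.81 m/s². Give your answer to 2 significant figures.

Initial energy: E₁ = mgh = (25)(9.81)(7.9) = 1937.5 J
Friction removes W_f = μ_k mg d = (0.45)(25)(9.81)(5.3) = 584.9 J
Energy reaching the spring: E = 1937.5 − 584.9 = 1352.6 J
At max compression ½kx² = E ⇒ x = √(2E/k) = √(2 × 1352.6/2800) = 0.9829 m

x = 0.98 m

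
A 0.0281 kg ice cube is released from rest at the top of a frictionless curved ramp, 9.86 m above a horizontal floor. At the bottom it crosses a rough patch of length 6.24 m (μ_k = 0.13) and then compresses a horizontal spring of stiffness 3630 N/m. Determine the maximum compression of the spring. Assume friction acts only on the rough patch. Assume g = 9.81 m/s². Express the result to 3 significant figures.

x = 0.0371 m

Initial energy: E₁ = mgh = (0.0281)(9.81)(9.86) = 2.7180 J
Friction removes W_f = μ_k mg d = (0.13)(0.0281)(9.81)(6.24) = 0.2236 J
Energy reaching the spring: E = 2.7180 − 0.2236 = 2.4944 J
At max compression ½kx² = E ⇒ x = √(2E/k) = √(2 × 2.4944/3630) = 0.03707 m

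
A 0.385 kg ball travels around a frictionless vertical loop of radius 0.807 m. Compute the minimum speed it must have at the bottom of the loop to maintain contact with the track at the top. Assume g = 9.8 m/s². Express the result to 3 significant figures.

v = 6.29 m/s

At the top: mg = mv_top²/r ⇒ v_top² = gr = 7.909 m²/s²
Energy from bottom to top (height 2r): ½mv_bot² = ½mv_top² + mg(2r)
v_bot² = gr + 4gr = 5gr = 39.54
v_bot = √(5gr) = 6.288 m/s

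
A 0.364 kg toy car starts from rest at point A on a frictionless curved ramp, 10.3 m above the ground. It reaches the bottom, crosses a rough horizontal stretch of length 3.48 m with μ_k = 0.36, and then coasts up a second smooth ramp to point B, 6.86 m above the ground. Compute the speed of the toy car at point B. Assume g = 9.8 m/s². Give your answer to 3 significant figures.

v = 6.55 m/s

Energy at A: mgh₁ = (0.364)(9.8)(10.3) = 36.742 J
Friction loss: W_f = μ_k mg d = 4.469 J
At B: ½mv² + mgh₂ = mgh₁ − W_f
½mv² = 36.742 − 4.469 − 24.471 = 7.8022 J
v = √(2 × 7.8022/0.364) = 6.547 m/s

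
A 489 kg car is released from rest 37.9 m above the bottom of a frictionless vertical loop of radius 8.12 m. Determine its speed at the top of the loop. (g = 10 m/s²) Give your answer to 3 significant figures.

Energy conservation: mgh = ½mv_top² + mg(2r)
v_top² = 2g(h − 2r) = 2(10)(37.9 − 16.24) = 433.2
v_top = 20.81 m/s

v = 20.8 m/s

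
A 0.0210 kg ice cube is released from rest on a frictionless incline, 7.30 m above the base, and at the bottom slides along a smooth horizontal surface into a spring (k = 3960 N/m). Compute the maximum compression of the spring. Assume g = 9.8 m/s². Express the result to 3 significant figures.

x = 0.0275 m

Energy conservation (no friction) from release to max compression: mgh = ½kx²
x = √(2mgh/k) = √(2 × 0.0210 × 9.8 × 7.30 / 3960) = 0.02755 m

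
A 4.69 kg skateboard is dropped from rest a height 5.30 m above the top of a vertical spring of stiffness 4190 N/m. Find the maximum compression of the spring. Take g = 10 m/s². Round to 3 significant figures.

Take the reference level at the top of the uncompressed spring. At max compression the skateboard has fallen H + x and is momentarily at rest:
mg(H + x) = ½kx²
½(4190)x² − (4.69)(10)x − (4.69)(10)(5.30) = 0
2095x² − 46.90x − 248.6 = 0
x = [46.90 + √(2200 + 2.0830e+06)]/(2 × 2095) = 0.3558 m

x = 0.356 m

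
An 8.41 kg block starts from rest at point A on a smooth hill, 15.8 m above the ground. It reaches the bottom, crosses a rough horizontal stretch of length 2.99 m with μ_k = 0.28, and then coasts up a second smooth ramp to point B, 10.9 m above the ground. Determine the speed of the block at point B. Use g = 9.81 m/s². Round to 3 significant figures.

v = 8.93 m/s

Energy at A: mgh₁ = (8.41)(9.81)(15.8) = 1303.5 J
Friction loss: W_f = μ_k mg d = 69.07 J
At B: ½mv² + mgh₂ = mgh₁ − W_f
½mv² = 1303.5 − 69.07 − 899.27 = 335.19 J
v = √(2 × 335.19/8.41) = 8.928 m/s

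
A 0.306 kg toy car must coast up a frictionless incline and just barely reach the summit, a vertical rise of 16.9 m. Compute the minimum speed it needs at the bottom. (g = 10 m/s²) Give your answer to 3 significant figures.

v = 18.4 m/s

At the top it is momentarily at rest, so all KE converts to PE: ½mv² = mgh
v = √(2gh) = √(2 × 10 × 16.9) = 18.38 m/s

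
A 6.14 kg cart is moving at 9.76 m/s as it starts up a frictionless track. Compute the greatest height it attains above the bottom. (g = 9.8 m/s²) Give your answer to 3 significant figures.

Setting KE at the bottom equal to PE gained: ½mv² = mgh
h = v²/(2g) = 9.76²/(2 × 9.8) = 4.860 m

h = 4.86 m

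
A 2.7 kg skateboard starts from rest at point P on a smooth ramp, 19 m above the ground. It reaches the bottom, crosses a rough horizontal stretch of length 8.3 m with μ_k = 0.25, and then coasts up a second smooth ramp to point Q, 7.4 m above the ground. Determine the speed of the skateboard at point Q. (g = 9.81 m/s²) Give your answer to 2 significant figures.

Energy at P: mgh₁ = (2.7)(9.81)(19) = 503.25 J
Friction loss: W_f = μ_k mg d = 54.96 J
At Q: ½mv² + mgh₂ = mgh₁ − W_f
½mv² = 503.25 − 54.96 − 196.00 = 252.29 J
v = √(2 × 252.29/2.7) = 13.67 m/s

v = 14 m/s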